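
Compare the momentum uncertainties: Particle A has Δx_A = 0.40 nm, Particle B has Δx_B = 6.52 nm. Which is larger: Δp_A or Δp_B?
Particle A has the larger minimum momentum uncertainty, by a factor of 16.30.

For each particle, the minimum momentum uncertainty is Δp_min = ℏ/(2Δx):

Particle A: Δp_A = ℏ/(2×4.000e-10 m) = 1.318e-25 kg·m/s
Particle B: Δp_B = ℏ/(2×6.520e-09 m) = 8.087e-27 kg·m/s

Ratio: Δp_A/Δp_B = 16.30

Since Δp_min ∝ 1/Δx, the particle with smaller position uncertainty (A) has larger momentum uncertainty.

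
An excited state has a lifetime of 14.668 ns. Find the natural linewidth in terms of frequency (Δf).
5.425 MHz

Using the energy-time uncertainty principle and E = hf:
ΔEΔt ≥ ℏ/2
hΔf·Δt ≥ ℏ/2

The minimum frequency uncertainty is:
Δf = ℏ/(2hτ) = 1/(4πτ)
Δf = 1/(4π × 1.467e-08 s)
Δf = 5.425e+06 Hz = 5.425 MHz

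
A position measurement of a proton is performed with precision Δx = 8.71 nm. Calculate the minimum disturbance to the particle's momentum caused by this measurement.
6.054 × 10^-27 kg·m/s

The uncertainty principle implies that measuring position disturbs momentum:
ΔxΔp ≥ ℏ/2

When we measure position with precision Δx, we necessarily introduce a momentum uncertainty:
Δp ≥ ℏ/(2Δx)
Δp_min = (1.055e-34 J·s) / (2 × 8.710e-09 m)
Δp_min = 6.054e-27 kg·m/s

The more precisely we measure position, the greater the momentum disturbance.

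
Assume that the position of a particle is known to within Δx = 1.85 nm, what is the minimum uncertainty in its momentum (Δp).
2.850 × 10^-26 kg·m/s

Using the Heisenberg uncertainty principle:
ΔxΔp ≥ ℏ/2

The minimum uncertainty in momentum is:
Δp_min = ℏ/(2Δx)
Δp_min = (1.055e-34 J·s) / (2 × 1.850e-09 m)
Δp_min = 2.850e-26 kg·m/s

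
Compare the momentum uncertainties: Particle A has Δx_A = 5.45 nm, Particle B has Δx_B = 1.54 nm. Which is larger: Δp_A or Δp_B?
Particle B has the larger minimum momentum uncertainty, by a factor of 3.54.

For each particle, the minimum momentum uncertainty is Δp_min = ℏ/(2Δx):

Particle A: Δp_A = ℏ/(2×5.450e-09 m) = 9.675e-27 kg·m/s
Particle B: Δp_B = ℏ/(2×1.540e-09 m) = 3.424e-26 kg·m/s

Ratio: Δp_B/Δp_A = 3.54

Since Δp_min ∝ 1/Δx, the particle with smaller position uncertainty (B) has larger momentum uncertainty.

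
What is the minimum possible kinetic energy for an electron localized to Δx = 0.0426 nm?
5.249 eV

Localizing a particle requires giving it sufficient momentum uncertainty:

1. From uncertainty principle: Δp ≥ ℏ/(2Δx)
   Δp_min = (1.055e-34 J·s) / (2 × 4.260e-11 m)
   Δp_min = 1.238e-24 kg·m/s

2. This momentum uncertainty corresponds to kinetic energy:
   KE ≈ (Δp)²/(2m) = (1.238e-24)²/(2 × 9.109e-31 kg)
   KE = 8.409e-19 J = 5.249 eV

Tighter localization requires more energy.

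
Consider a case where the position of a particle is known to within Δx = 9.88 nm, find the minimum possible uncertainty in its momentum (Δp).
5.337 × 10^-27 kg·m/s

Using the Heisenberg uncertainty principle:
ΔxΔp ≥ ℏ/2

The minimum uncertainty in momentum is:
Δp_min = ℏ/(2Δx)
Δp_min = (1.055e-34 J·s) / (2 × 9.880e-09 m)
Δp_min = 5.337e-27 kg·m/s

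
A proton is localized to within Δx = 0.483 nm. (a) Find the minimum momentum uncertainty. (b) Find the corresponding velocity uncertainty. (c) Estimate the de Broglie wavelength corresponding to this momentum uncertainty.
(a) Δp_min = 1.092 × 10^-25 kg·m/s
(b) Δv_min = 65.268 m/s
(c) λ_dB = 6.070 nm

Step-by-step:

(a) From the uncertainty principle:
Δp_min = ℏ/(2Δx) = (1.055e-34 J·s)/(2 × 4.830e-10 m) = 1.092e-25 kg·m/s

(b) The velocity uncertainty:
Δv = Δp/m = (1.092e-25 kg·m/s)/(1.673e-27 kg) = 6.527e+01 m/s = 65.268 m/s

(c) The de Broglie wavelength for this momentum:
λ = h/p = (6.626e-34 J·s)/(1.092e-25 kg·m/s) = 6.070e-09 m = 6.070 nm

Note: The de Broglie wavelength is comparable to the localization size, as expected from wave-particle duality.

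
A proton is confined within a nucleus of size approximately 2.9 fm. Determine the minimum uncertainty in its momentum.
1.818 × 10^-20 kg·m/s

Using the Heisenberg uncertainty principle:
ΔxΔp ≥ ℏ/2

With Δx ≈ L = 2.900e-15 m (the confinement size):
Δp_min = ℏ/(2Δx)
Δp_min = (1.055e-34 J·s) / (2 × 2.900e-15 m)
Δp_min = 1.818e-20 kg·m/s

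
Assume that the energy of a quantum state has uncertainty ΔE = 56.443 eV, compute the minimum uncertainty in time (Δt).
5.831 as

Using the energy-time uncertainty principle:
ΔEΔt ≥ ℏ/2

The minimum uncertainty in time is:
Δt_min = ℏ/(2ΔE)
Δt_min = (1.055e-34 J·s) / (2 × 9.043e-18 J)
Δt_min = 5.831e-18 s = 5.831 as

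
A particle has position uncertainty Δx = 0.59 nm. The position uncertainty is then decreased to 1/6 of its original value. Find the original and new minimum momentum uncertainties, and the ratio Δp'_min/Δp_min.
Original Δp_min = 8.937 × 10^-26 kg·m/s; new Δp'_min = 5.362 × 10^-25 kg·m/s; ratio Δp'_min/Δp_min = 6.

From the uncertainty principle ΔxΔp ≥ ℏ/2, the minimum momentum uncertainty is Δp_min = ℏ/(2Δx).

Original (Δx = 0.59 nm = 5.900e-10 m):
Δp_min = (1.055e-34 J·s)/(2 × 5.900e-10 m) = 8.937e-26 kg·m/s

When Δx → (1/6)Δx:
Δp'_min = ℏ/(2 × (1/6)Δx) = 6 × ℏ/(2Δx) = 6 × Δp_min
Δp'_min = 6 × 8.937e-26 kg·m/s = 5.362e-25 kg·m/s

Since Δp_min ∝ 1/Δx, when Δx is decreased to 1/6 of its original value, Δp_min increases to 6 times its original value.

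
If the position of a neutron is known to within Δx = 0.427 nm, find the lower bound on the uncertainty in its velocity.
73.726 m/s

Using the Heisenberg uncertainty principle and Δp = mΔv:
ΔxΔp ≥ ℏ/2
Δx(mΔv) ≥ ℏ/2

The minimum uncertainty in velocity is:
Δv_min = ℏ/(2mΔx)
Δv_min = (1.055e-34 J·s) / (2 × 1.675e-27 kg × 4.270e-10 m)
Δv_min = 7.373e+01 m/s = 73.726 m/s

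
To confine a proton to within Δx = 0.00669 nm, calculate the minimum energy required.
115.905 meV

Localizing a particle requires giving it sufficient momentum uncertainty:

1. From uncertainty principle: Δp ≥ ℏ/(2Δx)
   Δp_min = (1.055e-34 J·s) / (2 × 6.690e-12 m)
   Δp_min = 7.882e-24 kg·m/s

2. This momentum uncertainty corresponds to kinetic energy:
   KE ≈ (Δp)²/(2m) = (7.882e-24)²/(2 × 1.673e-27 kg)
   KE = 1.857e-20 J = 115.905 meV

Tighter localization requires more energy.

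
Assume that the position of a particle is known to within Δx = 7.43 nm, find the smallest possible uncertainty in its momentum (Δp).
7.097 × 10^-27 kg·m/s

Using the Heisenberg uncertainty principle:
ΔxΔp ≥ ℏ/2

The minimum uncertainty in momentum is:
Δp_min = ℏ/(2Δx)
Δp_min = (1.055e-34 J·s) / (2 × 7.430e-09 m)
Δp_min = 7.097e-27 kg·m/s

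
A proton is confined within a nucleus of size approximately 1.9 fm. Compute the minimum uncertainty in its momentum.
2.775 × 10^-20 kg·m/s

Using the Heisenberg uncertainty principle:
ΔxΔp ≥ ℏ/2

With Δx ≈ L = 1.900e-15 m (the confinement size):
Δp_min = ℏ/(2Δx)
Δp_min = (1.055e-34 J·s) / (2 × 1.900e-15 m)
Δp_min = 2.775e-20 kg·m/s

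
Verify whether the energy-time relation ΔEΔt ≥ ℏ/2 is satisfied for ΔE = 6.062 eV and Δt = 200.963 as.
Yes, it satisfies the uncertainty relation.

Calculate the product ΔEΔt:
ΔE = 6.062 eV = 9.712e-19 J
ΔEΔt = (9.712e-19 J) × (2.010e-16 s)
ΔEΔt = 1.952e-34 J·s

Compare to the minimum allowed value ℏ/2:
ℏ/2 = 5.273e-35 J·s

Since ΔEΔt = 1.952e-34 J·s ≥ 5.273e-35 J·s = ℏ/2,
this satisfies the uncertainty relation.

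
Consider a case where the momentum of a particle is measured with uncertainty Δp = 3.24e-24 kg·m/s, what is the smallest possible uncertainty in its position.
16.274 pm

Using the Heisenberg uncertainty principle:
ΔxΔp ≥ ℏ/2

The minimum uncertainty in position is:
Δx_min = ℏ/(2Δp)
Δx_min = (1.055e-34 J·s) / (2 × 3.240e-24 kg·m/s)
Δx_min = 1.627e-11 m = 16.274 pm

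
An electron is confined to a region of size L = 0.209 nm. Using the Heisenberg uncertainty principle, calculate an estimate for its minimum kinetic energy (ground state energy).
218.057 meV

Using the uncertainty principle to estimate ground state energy:

1. The position uncertainty is approximately the confinement size:
   Δx ≈ L = 2.090e-10 m

2. From ΔxΔp ≥ ℏ/2, the minimum momentum uncertainty is:
   Δp ≈ ℏ/(2L) = 2.523e-25 kg·m/s

3. The kinetic energy is approximately:
   KE ≈ (Δp)²/(2m) = (2.523e-25)²/(2 × 9.109e-31 kg)
   KE ≈ 3.494e-20 J = 218.057 meV

This is an order-of-magnitude estimate of the ground state energy.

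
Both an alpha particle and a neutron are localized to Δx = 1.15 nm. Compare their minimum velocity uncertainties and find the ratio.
The neutron has the larger minimum velocity uncertainty, by a ratio of 4.0.

For both particles, Δp_min = ℏ/(2Δx) = 4.585e-26 kg·m/s (same for both).

The velocity uncertainty is Δv = Δp/m:
- alpha particle: Δv = 4.585e-26 / 6.645e-27 = 6.900e+00 m/s = 6.900 m/s
- neutron: Δv = 4.585e-26 / 1.675e-27 = 2.737e+01 m/s = 27.375 m/s

Ratio: 2.737e+01 / 6.900e+00 = 4.0

The lighter particle has larger velocity uncertainty because Δv ∝ 1/m.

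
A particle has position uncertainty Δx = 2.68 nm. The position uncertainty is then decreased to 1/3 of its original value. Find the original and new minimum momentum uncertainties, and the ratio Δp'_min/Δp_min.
Original Δp_min = 1.967 × 10^-26 kg·m/s; new Δp'_min = 5.902 × 10^-26 kg·m/s; ratio Δp'_min/Δp_min = 3.

From the uncertainty principle ΔxΔp ≥ ℏ/2, the minimum momentum uncertainty is Δp_min = ℏ/(2Δx).

Original (Δx = 2.68 nm = 2.680e-09 m):
Δp_min = (1.055e-34 J·s)/(2 × 2.680e-09 m) = 1.967e-26 kg·m/s

When Δx → (1/3)Δx:
Δp'_min = ℏ/(2 × (1/3)Δx) = 3 × ℏ/(2Δx) = 3 × Δp_min
Δp'_min = 3 × 1.967e-26 kg·m/s = 5.902e-26 kg·m/s

Since Δp_min ∝ 1/Δx, when Δx is decreased to 1/3 of its original value, Δp_min increases to 3 times its original value.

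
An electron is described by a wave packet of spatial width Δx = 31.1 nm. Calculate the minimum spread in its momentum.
1.695 × 10^-27 kg·m/s

For a wave packet, the spatial width Δx and momentum spread Δp are related by the uncertainty principle:
ΔxΔp ≥ ℏ/2

The minimum momentum spread is:
Δp_min = ℏ/(2Δx)
Δp_min = (1.055e-34 J·s) / (2 × 3.110e-08 m)
Δp_min = 1.695e-27 kg·m/s

A wave packet cannot have both a well-defined position and well-defined momentum.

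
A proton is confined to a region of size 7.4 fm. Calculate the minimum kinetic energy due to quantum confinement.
94.731 keV

Using the uncertainty principle:

1. Position uncertainty: Δx ≈ 7.400e-15 m
2. Minimum momentum uncertainty: Δp = ℏ/(2Δx) = 7.125e-21 kg·m/s
3. Minimum kinetic energy:
   KE = (Δp)²/(2m) = (7.125e-21)²/(2 × 1.673e-27 kg)
   KE = 1.518e-14 J = 94.731 keV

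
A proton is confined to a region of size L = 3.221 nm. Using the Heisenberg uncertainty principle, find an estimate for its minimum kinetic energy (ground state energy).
500.003 neV

Using the uncertainty principle to estimate ground state energy:

1. The position uncertainty is approximately the confinement size:
   Δx ≈ L = 3.221e-09 m

2. From ΔxΔp ≥ ℏ/2, the minimum momentum uncertainty is:
   Δp ≈ ℏ/(2L) = 1.637e-26 kg·m/s

3. The kinetic energy is approximately:
   KE ≈ (Δp)²/(2m) = (1.637e-26)²/(2 × 1.673e-27 kg)
   KE ≈ 8.011e-26 J = 500.003 neV

This is an order-of-magnitude estimate of the ground state energy.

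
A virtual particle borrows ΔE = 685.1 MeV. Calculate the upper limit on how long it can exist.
4.804 × 10^-25 s

Using the energy-time uncertainty principle:
ΔEΔt ≥ ℏ/2

For a virtual particle borrowing energy ΔE, the maximum lifetime is:
Δt_max = ℏ/(2ΔE)

Converting energy:
ΔE = 685.1 MeV = 1.098e-10 J

Δt_max = (1.055e-34 J·s) / (2 × 1.098e-10 J)
Δt_max = 4.804e-25 s = 4.804 × 10^-25 s

Virtual particles with higher borrowed energy exist for shorter times.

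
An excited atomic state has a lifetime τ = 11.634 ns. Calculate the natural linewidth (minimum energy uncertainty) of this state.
28.288 neV

Using the energy-time uncertainty principle:
ΔEΔt ≥ ℏ/2

The lifetime τ represents the time uncertainty Δt.
The natural linewidth (minimum energy uncertainty) is:

ΔE = ℏ/(2τ)
ΔE = (1.055e-34 J·s) / (2 × 1.163e-08 s)
ΔE = 4.532e-27 J = 28.288 neV

This natural linewidth limits the precision of spectroscopic measurements.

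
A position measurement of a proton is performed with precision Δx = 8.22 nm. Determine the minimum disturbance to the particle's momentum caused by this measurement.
6.415 × 10^-27 kg·m/s

The uncertainty principle implies that measuring position disturbs momentum:
ΔxΔp ≥ ℏ/2

When we measure position with precision Δx, we necessarily introduce a momentum uncertainty:
Δp ≥ ℏ/(2Δx)
Δp_min = (1.055e-34 J·s) / (2 × 8.220e-09 m)
Δp_min = 6.415e-27 kg·m/s

The more precisely we measure position, the greater the momentum disturbance.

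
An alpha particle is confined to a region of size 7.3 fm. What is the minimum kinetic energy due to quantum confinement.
24.504 keV

Using the uncertainty principle:

1. Position uncertainty: Δx ≈ 7.300e-15 m
2. Minimum momentum uncertainty: Δp = ℏ/(2Δx) = 7.223e-21 kg·m/s
3. Minimum kinetic energy:
   KE = (Δp)²/(2m) = (7.223e-21)²/(2 × 6.645e-27 kg)
   KE = 3.926e-15 J = 24.504 keV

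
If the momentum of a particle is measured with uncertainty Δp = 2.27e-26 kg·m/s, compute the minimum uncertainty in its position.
2.323 nm

Using the Heisenberg uncertainty principle:
ΔxΔp ≥ ℏ/2

The minimum uncertainty in position is:
Δx_min = ℏ/(2Δp)
Δx_min = (1.055e-34 J·s) / (2 × 2.270e-26 kg·m/s)
Δx_min = 2.323e-09 m = 2.323 nm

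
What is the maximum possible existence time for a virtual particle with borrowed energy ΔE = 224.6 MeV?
1.465 ys

Using the energy-time uncertainty principle:
ΔEΔt ≥ ℏ/2

For a virtual particle borrowing energy ΔE, the maximum lifetime is:
Δt_max = ℏ/(2ΔE)

Converting energy:
ΔE = 224.6 MeV = 3.598e-11 J

Δt_max = (1.055e-34 J·s) / (2 × 3.598e-11 J)
Δt_max = 1.465e-24 s = 1.465 ys

Virtual particles with higher borrowed energy exist for shorter times.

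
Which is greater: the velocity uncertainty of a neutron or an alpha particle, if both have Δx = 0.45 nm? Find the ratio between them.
The neutron has the larger minimum velocity uncertainty, by a ratio of 4.0.

For both particles, Δp_min = ℏ/(2Δx) = 1.172e-25 kg·m/s (same for both).

The velocity uncertainty is Δv = Δp/m:
- neutron: Δv = 1.172e-25 / 1.675e-27 = 6.996e+01 m/s = 69.958 m/s
- alpha particle: Δv = 1.172e-25 / 6.645e-27 = 1.763e+01 m/s = 17.634 m/s

Ratio: 6.996e+01 / 1.763e+01 = 4.0

The lighter particle has larger velocity uncertainty because Δv ∝ 1/m.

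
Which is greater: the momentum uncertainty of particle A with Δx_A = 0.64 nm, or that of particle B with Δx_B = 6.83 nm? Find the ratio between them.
Particle A has the larger minimum momentum uncertainty, by a factor of 10.67.

For each particle, the minimum momentum uncertainty is Δp_min = ℏ/(2Δx):

Particle A: Δp_A = ℏ/(2×6.400e-10 m) = 8.239e-26 kg·m/s
Particle B: Δp_B = ℏ/(2×6.830e-09 m) = 7.720e-27 kg·m/s

Ratio: Δp_A/Δp_B = 10.67

Since Δp_min ∝ 1/Δx, the particle with smaller position uncertainty (A) has larger momentum uncertainty.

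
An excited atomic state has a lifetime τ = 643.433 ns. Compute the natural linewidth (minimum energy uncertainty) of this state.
511.484 peV

Using the energy-time uncertainty principle:
ΔEΔt ≥ ℏ/2

The lifetime τ represents the time uncertainty Δt.
The natural linewidth (minimum energy uncertainty) is:

ΔE = ℏ/(2τ)
ΔE = (1.055e-34 J·s) / (2 × 6.434e-07 s)
ΔE = 8.195e-29 J = 511.484 peV

This natural linewidth limits the precision of spectroscopic measurements.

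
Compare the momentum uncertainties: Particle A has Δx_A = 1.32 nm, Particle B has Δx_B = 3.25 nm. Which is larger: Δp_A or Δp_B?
Particle A has the larger minimum momentum uncertainty, by a factor of 2.46.

For each particle, the minimum momentum uncertainty is Δp_min = ℏ/(2Δx):

Particle A: Δp_A = ℏ/(2×1.320e-09 m) = 3.995e-26 kg·m/s
Particle B: Δp_B = ℏ/(2×3.250e-09 m) = 1.622e-26 kg·m/s

Ratio: Δp_A/Δp_B = 2.46

Since Δp_min ∝ 1/Δx, the particle with smaller position uncertainty (A) has larger momentum uncertainty.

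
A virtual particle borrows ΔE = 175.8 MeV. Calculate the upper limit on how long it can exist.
1.872 ys

Using the energy-time uncertainty principle:
ΔEΔt ≥ ℏ/2

For a virtual particle borrowing energy ΔE, the maximum lifetime is:
Δt_max = ℏ/(2ΔE)

Converting energy:
ΔE = 175.8 MeV = 2.817e-11 J

Δt_max = (1.055e-34 J·s) / (2 × 2.817e-11 J)
Δt_max = 1.872e-24 s = 1.872 ys

Virtual particles with higher borrowed energy exist for shorter times.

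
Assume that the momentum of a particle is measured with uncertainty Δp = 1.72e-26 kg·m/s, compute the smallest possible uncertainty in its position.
3.066 nm

Using the Heisenberg uncertainty principle:
ΔxΔp ≥ ℏ/2

The minimum uncertainty in position is:
Δx_min = ℏ/(2Δp)
Δx_min = (1.055e-34 J·s) / (2 × 1.720e-26 kg·m/s)
Δx_min = 3.066e-09 m = 3.066 nm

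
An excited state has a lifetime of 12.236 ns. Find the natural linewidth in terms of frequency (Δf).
6.504 MHz

Using the energy-time uncertainty principle and E = hf:
ΔEΔt ≥ ℏ/2
hΔf·Δt ≥ ℏ/2

The minimum frequency uncertainty is:
Δf = ℏ/(2hτ) = 1/(4πτ)
Δf = 1/(4π × 1.224e-08 s)
Δf = 6.504e+06 Hz = 6.504 MHz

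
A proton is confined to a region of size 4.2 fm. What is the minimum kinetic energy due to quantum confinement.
294.073 keV

Using the uncertainty principle:

1. Position uncertainty: Δx ≈ 4.200e-15 m
2. Minimum momentum uncertainty: Δp = ℏ/(2Δx) = 1.255e-20 kg·m/s
3. Minimum kinetic energy:
   KE = (Δp)²/(2m) = (1.255e-20)²/(2 × 1.673e-27 kg)
   KE = 4.712e-14 J = 294.073 keV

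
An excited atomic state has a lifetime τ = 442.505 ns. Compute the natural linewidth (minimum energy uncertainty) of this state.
743.734 peV

Using the energy-time uncertainty principle:
ΔEΔt ≥ ℏ/2

The lifetime τ represents the time uncertainty Δt.
The natural linewidth (minimum energy uncertainty) is:

ΔE = ℏ/(2τ)
ΔE = (1.055e-34 J·s) / (2 × 4.425e-07 s)
ΔE = 1.192e-28 J = 743.734 peV

This natural linewidth limits the precision of spectroscopic measurements.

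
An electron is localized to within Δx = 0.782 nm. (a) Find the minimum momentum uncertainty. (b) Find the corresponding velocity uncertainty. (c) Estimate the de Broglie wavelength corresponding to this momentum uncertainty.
(a) Δp_min = 6.743 × 10^-26 kg·m/s
(b) Δv_min = 74.020 km/s
(c) λ_dB = 9.827 nm

Step-by-step:

(a) From the uncertainty principle:
Δp_min = ℏ/(2Δx) = (1.055e-34 J·s)/(2 × 7.820e-10 m) = 6.743e-26 kg·m/s

(b) The velocity uncertainty:
Δv = Δp/m = (6.743e-26 kg·m/s)/(9.109e-31 kg) = 7.402e+04 m/s = 74.020 km/s

(c) The de Broglie wavelength for this momentum:
λ = h/p = (6.626e-34 J·s)/(6.743e-26 kg·m/s) = 9.827e-09 m = 9.827 nm

Note: The de Broglie wavelength is comparable to the localization size, as expected from wave-particle duality.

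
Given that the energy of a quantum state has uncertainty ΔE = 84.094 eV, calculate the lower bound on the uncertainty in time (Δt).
3.914 as

Using the energy-time uncertainty principle:
ΔEΔt ≥ ℏ/2

The minimum uncertainty in time is:
Δt_min = ℏ/(2ΔE)
Δt_min = (1.055e-34 J·s) / (2 × 1.347e-17 J)
Δt_min = 3.914e-18 s = 3.914 as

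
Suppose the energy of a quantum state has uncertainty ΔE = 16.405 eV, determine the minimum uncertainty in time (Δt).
20.061 as

Using the energy-time uncertainty principle:
ΔEΔt ≥ ℏ/2

The minimum uncertainty in time is:
Δt_min = ℏ/(2ΔE)
Δt_min = (1.055e-34 J·s) / (2 × 2.628e-18 J)
Δt_min = 2.006e-17 s = 20.061 as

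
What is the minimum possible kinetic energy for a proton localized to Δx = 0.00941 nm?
58.583 meV

Localizing a particle requires giving it sufficient momentum uncertainty:

1. From uncertainty principle: Δp ≥ ℏ/(2Δx)
   Δp_min = (1.055e-34 J·s) / (2 × 9.410e-12 m)
   Δp_min = 5.603e-24 kg·m/s

2. This momentum uncertainty corresponds to kinetic energy:
   KE ≈ (Δp)²/(2m) = (5.603e-24)²/(2 × 1.673e-27 kg)
   KE = 9.386e-21 J = 58.583 meV

Tighter localization requires more energy.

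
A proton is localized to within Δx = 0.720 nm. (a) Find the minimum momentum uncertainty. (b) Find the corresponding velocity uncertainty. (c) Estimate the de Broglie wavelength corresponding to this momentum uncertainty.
(a) Δp_min = 7.323 × 10^-26 kg·m/s
(b) Δv_min = 43.784 m/s
(c) λ_dB = 9.048 nm

Step-by-step:

(a) From the uncertainty principle:
Δp_min = ℏ/(2Δx) = (1.055e-34 J·s)/(2 × 7.200e-10 m) = 7.323e-26 kg·m/s

(b) The velocity uncertainty:
Δv = Δp/m = (7.323e-26 kg·m/s)/(1.673e-27 kg) = 4.378e+01 m/s = 43.784 m/s

(c) The de Broglie wavelength for this momentum:
λ = h/p = (6.626e-34 J·s)/(7.323e-26 kg·m/s) = 9.048e-09 m = 9.048 nm

Note: The de Broglie wavelength is comparable to the localization size, as expected from wave-particle duality.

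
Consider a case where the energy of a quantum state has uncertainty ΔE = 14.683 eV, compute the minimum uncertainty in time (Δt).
22.414 as

Using the energy-time uncertainty principle:
ΔEΔt ≥ ℏ/2

The minimum uncertainty in time is:
Δt_min = ℏ/(2ΔE)
Δt_min = (1.055e-34 J·s) / (2 × 2.352e-18 J)
Δt_min = 2.241e-17 s = 22.414 as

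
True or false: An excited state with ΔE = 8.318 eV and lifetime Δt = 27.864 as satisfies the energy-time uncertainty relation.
No, it violates the uncertainty relation.

Calculate the product ΔEΔt:
ΔE = 8.318 eV = 1.333e-18 J
ΔEΔt = (1.333e-18 J) × (2.786e-17 s)
ΔEΔt = 3.713e-35 J·s

Compare to the minimum allowed value ℏ/2:
ℏ/2 = 5.273e-35 J·s

Since ΔEΔt = 3.713e-35 J·s < 5.273e-35 J·s = ℏ/2,
this violates the uncertainty relation.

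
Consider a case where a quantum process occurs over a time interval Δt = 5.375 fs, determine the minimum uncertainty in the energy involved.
61.229 meV

Using the energy-time uncertainty principle:
ΔEΔt ≥ ℏ/2

The minimum uncertainty in energy is:
ΔE_min = ℏ/(2Δt)
ΔE_min = (1.055e-34 J·s) / (2 × 5.375e-15 s)
ΔE_min = 9.810e-21 J = 61.229 meV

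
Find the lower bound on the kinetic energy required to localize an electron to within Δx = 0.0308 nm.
10.041 eV

Localizing a particle requires giving it sufficient momentum uncertainty:

1. From uncertainty principle: Δp ≥ ℏ/(2Δx)
   Δp_min = (1.055e-34 J·s) / (2 × 3.080e-11 m)
   Δp_min = 1.712e-24 kg·m/s

2. This momentum uncertainty corresponds to kinetic energy:
   KE ≈ (Δp)²/(2m) = (1.712e-24)²/(2 × 9.109e-31 kg)
   KE = 1.609e-18 J = 10.041 eV

Tighter localization requires more energy.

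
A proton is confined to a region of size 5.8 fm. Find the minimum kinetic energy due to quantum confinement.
154.205 keV

Using the uncertainty principle:

1. Position uncertainty: Δx ≈ 5.800e-15 m
2. Minimum momentum uncertainty: Δp = ℏ/(2Δx) = 9.091e-21 kg·m/s
3. Minimum kinetic energy:
   KE = (Δp)²/(2m) = (9.091e-21)²/(2 × 1.673e-27 kg)
   KE = 2.471e-14 J = 154.205 keV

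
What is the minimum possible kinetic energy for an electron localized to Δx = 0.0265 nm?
13.563 eV

Localizing a particle requires giving it sufficient momentum uncertainty:

1. From uncertainty principle: Δp ≥ ℏ/(2Δx)
   Δp_min = (1.055e-34 J·s) / (2 × 2.650e-11 m)
   Δp_min = 1.990e-24 kg·m/s

2. This momentum uncertainty corresponds to kinetic energy:
   KE ≈ (Δp)²/(2m) = (1.990e-24)²/(2 × 9.109e-31 kg)
   KE = 2.173e-18 J = 13.563 eV

Tighter localization requires more energy.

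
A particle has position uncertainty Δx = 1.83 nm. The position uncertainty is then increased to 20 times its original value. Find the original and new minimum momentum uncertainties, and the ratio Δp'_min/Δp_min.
Original Δp_min = 2.881 × 10^-26 kg·m/s; new Δp'_min = 1.441 × 10^-27 kg·m/s; ratio Δp'_min/Δp_min = 1/20.

From the uncertainty principle ΔxΔp ≥ ℏ/2, the minimum momentum uncertainty is Δp_min = ℏ/(2Δx).

Original (Δx = 1.83 nm = 1.830e-09 m):
Δp_min = (1.055e-34 J·s)/(2 × 1.830e-09 m) = 2.881e-26 kg·m/s

When Δx → 20Δx:
Δp'_min = ℏ/(2 × 20Δx) = (1/20) × ℏ/(2Δx) = (1/20) × Δp_min
Δp'_min = 1/20 × 2.881e-26 kg·m/s = 1.441e-27 kg·m/s

Since Δp_min ∝ 1/Δx, when Δx is increased to 20 times its original value, Δp_min decreases to 1/20 of its original value.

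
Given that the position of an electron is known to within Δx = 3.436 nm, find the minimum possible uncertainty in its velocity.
16.846 km/s

Using the Heisenberg uncertainty principle and Δp = mΔv:
ΔxΔp ≥ ℏ/2
Δx(mΔv) ≥ ℏ/2

The minimum uncertainty in velocity is:
Δv_min = ℏ/(2mΔx)
Δv_min = (1.055e-34 J·s) / (2 × 9.109e-31 kg × 3.436e-09 m)
Δv_min = 1.685e+04 m/s = 16.846 km/s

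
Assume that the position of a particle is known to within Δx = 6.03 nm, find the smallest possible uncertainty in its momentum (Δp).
8.744 × 10^-27 kg·m/s

Using the Heisenberg uncertainty principle:
ΔxΔp ≥ ℏ/2

The minimum uncertainty in momentum is:
Δp_min = ℏ/(2Δx)
Δp_min = (1.055e-34 J·s) / (2 × 6.030e-09 m)
Δp_min = 8.744e-27 kg·m/s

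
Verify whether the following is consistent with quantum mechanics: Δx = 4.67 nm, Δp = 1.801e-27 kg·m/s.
No, it violates the uncertainty principle (impossible measurement).

Calculate the product ΔxΔp:
ΔxΔp = (4.670e-09 m) × (1.801e-27 kg·m/s)
ΔxΔp = 8.411e-36 J·s

Compare to the minimum allowed value ℏ/2:
ℏ/2 = 5.273e-35 J·s

Since ΔxΔp = 8.411e-36 J·s < 5.273e-35 J·s = ℏ/2,
the measurement violates the uncertainty principle.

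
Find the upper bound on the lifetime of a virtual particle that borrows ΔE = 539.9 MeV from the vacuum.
6.096 × 10^-25 s

Using the energy-time uncertainty principle:
ΔEΔt ≥ ℏ/2

For a virtual particle borrowing energy ΔE, the maximum lifetime is:
Δt_max = ℏ/(2ΔE)

Converting energy:
ΔE = 539.9 MeV = 8.650e-11 J

Δt_max = (1.055e-34 J·s) / (2 × 8.650e-11 J)
Δt_max = 6.096e-25 s = 6.096 × 10^-25 s

Virtual particles with higher borrowed energy exist for shorter times.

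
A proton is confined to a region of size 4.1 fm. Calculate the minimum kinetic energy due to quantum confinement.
308.593 keV

Using the uncertainty principle:

1. Position uncertainty: Δx ≈ 4.100e-15 m
2. Minimum momentum uncertainty: Δp = ℏ/(2Δx) = 1.286e-20 kg·m/s
3. Minimum kinetic energy:
   KE = (Δp)²/(2m) = (1.286e-20)²/(2 × 1.673e-27 kg)
   KE = 4.944e-14 J = 308.593 keV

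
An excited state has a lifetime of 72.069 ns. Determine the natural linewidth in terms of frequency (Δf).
1.104 MHz

Using the energy-time uncertainty principle and E = hf:
ΔEΔt ≥ ℏ/2
hΔf·Δt ≥ ℏ/2

The minimum frequency uncertainty is:
Δf = ℏ/(2hτ) = 1/(4πτ)
Δf = 1/(4π × 7.207e-08 s)
Δf = 1.104e+06 Hz = 1.104 MHz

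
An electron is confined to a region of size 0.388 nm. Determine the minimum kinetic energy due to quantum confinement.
63.270 meV

Using the uncertainty principle:

1. Position uncertainty: Δx ≈ 3.880e-10 m
2. Minimum momentum uncertainty: Δp = ℏ/(2Δx) = 1.359e-25 kg·m/s
3. Minimum kinetic energy:
   KE = (Δp)²/(2m) = (1.359e-25)²/(2 × 9.109e-31 kg)
   KE = 1.014e-20 J = 63.270 meV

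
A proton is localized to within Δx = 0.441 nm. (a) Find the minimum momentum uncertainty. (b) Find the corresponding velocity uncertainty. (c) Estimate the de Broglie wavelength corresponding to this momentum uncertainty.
(a) Δp_min = 1.196 × 10^-25 kg·m/s
(b) Δv_min = 71.484 m/s
(c) λ_dB = 5.542 nm

Step-by-step:

(a) From the uncertainty principle:
Δp_min = ℏ/(2Δx) = (1.055e-34 J·s)/(2 × 4.410e-10 m) = 1.196e-25 kg·m/s

(b) The velocity uncertainty:
Δv = Δp/m = (1.196e-25 kg·m/s)/(1.673e-27 kg) = 7.148e+01 m/s = 71.484 m/s

(c) The de Broglie wavelength for this momentum:
λ = h/p = (6.626e-34 J·s)/(1.196e-25 kg·m/s) = 5.542e-09 m = 5.542 nm

Note: The de Broglie wavelength is comparable to the localization size, as expected from wave-particle duality.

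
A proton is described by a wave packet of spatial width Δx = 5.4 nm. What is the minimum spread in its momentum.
9.765 × 10^-27 kg·m/s

For a wave packet, the spatial width Δx and momentum spread Δp are related by the uncertainty principle:
ΔxΔp ≥ ℏ/2

The minimum momentum spread is:
Δp_min = ℏ/(2Δx)
Δp_min = (1.055e-34 J·s) / (2 × 5.400e-09 m)
Δp_min = 9.765e-27 kg·m/s

A wave packet cannot have both a well-defined position and well-defined momentum.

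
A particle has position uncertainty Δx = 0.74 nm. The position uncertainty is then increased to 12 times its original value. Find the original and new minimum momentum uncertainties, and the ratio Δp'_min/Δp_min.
Original Δp_min = 7.125 × 10^-26 kg·m/s; new Δp'_min = 5.938 × 10^-27 kg·m/s; ratio Δp'_min/Δp_min = 1/12.

From the uncertainty principle ΔxΔp ≥ ℏ/2, the minimum momentum uncertainty is Δp_min = ℏ/(2Δx).

Original (Δx = 0.74 nm = 7.400e-10 m):
Δp_min = (1.055e-34 J·s)/(2 × 7.400e-10 m) = 7.125e-26 kg·m/s

When Δx → 12Δx:
Δp'_min = ℏ/(2 × 12Δx) = (1/12) × ℏ/(2Δx) = (1/12) × Δp_min
Δp'_min = 1/12 × 7.125e-26 kg·m/s = 5.938e-27 kg·m/s

Since Δp_min ∝ 1/Δx, when Δx is increased to 12 times its original value, Δp_min decreases to 1/12 of its original value.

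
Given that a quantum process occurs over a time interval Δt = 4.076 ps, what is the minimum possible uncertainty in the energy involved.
80.742 μeV

Using the energy-time uncertainty principle:
ΔEΔt ≥ ℏ/2

The minimum uncertainty in energy is:
ΔE_min = ℏ/(2Δt)
ΔE_min = (1.055e-34 J·s) / (2 × 4.076e-12 s)
ΔE_min = 1.294e-23 J = 80.742 μeV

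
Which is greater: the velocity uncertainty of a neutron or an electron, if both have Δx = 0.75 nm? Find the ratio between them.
The electron has the larger minimum velocity uncertainty, by a ratio of 1838.7.

For both particles, Δp_min = ℏ/(2Δx) = 7.030e-26 kg·m/s (same for both).

The velocity uncertainty is Δv = Δp/m:
- neutron: Δv = 7.030e-26 / 1.675e-27 = 4.197e+01 m/s = 41.975 m/s
- electron: Δv = 7.030e-26 / 9.109e-31 = 7.718e+04 m/s = 77.178 km/s

Ratio: 7.718e+04 / 4.197e+01 = 1838.7

The lighter particle has larger velocity uncertainty because Δv ∝ 1/m.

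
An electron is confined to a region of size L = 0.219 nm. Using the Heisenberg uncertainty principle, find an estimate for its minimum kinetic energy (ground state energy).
198.598 meV

Using the uncertainty principle to estimate ground state energy:

1. The position uncertainty is approximately the confinement size:
   Δx ≈ L = 2.190e-10 m

2. From ΔxΔp ≥ ℏ/2, the minimum momentum uncertainty is:
   Δp ≈ ℏ/(2L) = 2.408e-25 kg·m/s

3. The kinetic energy is approximately:
   KE ≈ (Δp)²/(2m) = (2.408e-25)²/(2 × 9.109e-31 kg)
   KE ≈ 3.182e-20 J = 198.598 meV

This is an order-of-magnitude estimate of the ground state energy.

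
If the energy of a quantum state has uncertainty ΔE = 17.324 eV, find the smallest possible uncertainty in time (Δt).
18.997 as

Using the energy-time uncertainty principle:
ΔEΔt ≥ ℏ/2

The minimum uncertainty in time is:
Δt_min = ℏ/(2ΔE)
Δt_min = (1.055e-34 J·s) / (2 × 2.776e-18 J)
Δt_min = 1.900e-17 s = 18.997 as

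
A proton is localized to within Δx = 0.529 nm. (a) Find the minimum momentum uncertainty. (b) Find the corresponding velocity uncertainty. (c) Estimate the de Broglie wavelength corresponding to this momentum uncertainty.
(a) Δp_min = 9.968 × 10^-26 kg·m/s
(b) Δv_min = 59.593 m/s
(c) λ_dB = 6.648 nm

Step-by-step:

(a) From the uncertainty principle:
Δp_min = ℏ/(2Δx) = (1.055e-34 J·s)/(2 × 5.290e-10 m) = 9.968e-26 kg·m/s

(b) The velocity uncertainty:
Δv = Δp/m = (9.968e-26 kg·m/s)/(1.673e-27 kg) = 5.959e+01 m/s = 59.593 m/s

(c) The de Broglie wavelength for this momentum:
λ = h/p = (6.626e-34 J·s)/(9.968e-26 kg·m/s) = 6.648e-09 m = 6.648 nm

Note: The de Broglie wavelength is comparable to the localization size, as expected from wave-particle duality.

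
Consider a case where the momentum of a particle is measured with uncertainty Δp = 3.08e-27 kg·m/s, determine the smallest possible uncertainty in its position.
17.120 nm

Using the Heisenberg uncertainty principle:
ΔxΔp ≥ ℏ/2

The minimum uncertainty in position is:
Δx_min = ℏ/(2Δp)
Δx_min = (1.055e-34 J·s) / (2 × 3.080e-27 kg·m/s)
Δx_min = 1.712e-08 m = 17.120 nm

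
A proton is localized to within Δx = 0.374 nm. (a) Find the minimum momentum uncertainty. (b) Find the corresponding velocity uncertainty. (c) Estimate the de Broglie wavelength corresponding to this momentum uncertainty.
(a) Δp_min = 1.410 × 10^-25 kg·m/s
(b) Δv_min = 84.290 m/s
(c) λ_dB = 4.700 nm

Step-by-step:

(a) From the uncertainty principle:
Δp_min = ℏ/(2Δx) = (1.055e-34 J·s)/(2 × 3.740e-10 m) = 1.410e-25 kg·m/s

(b) The velocity uncertainty:
Δv = Δp/m = (1.410e-25 kg·m/s)/(1.673e-27 kg) = 8.429e+01 m/s = 84.290 m/s

(c) The de Broglie wavelength for this momentum:
λ = h/p = (6.626e-34 J·s)/(1.410e-25 kg·m/s) = 4.700e-09 m = 4.700 nm

Note: The de Broglie wavelength is comparable to the localization size, as expected from wave-particle duality.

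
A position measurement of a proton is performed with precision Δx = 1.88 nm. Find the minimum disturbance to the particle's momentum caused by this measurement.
2.805 × 10^-26 kg·m/s

The uncertainty principle implies that measuring position disturbs momentum:
ΔxΔp ≥ ℏ/2

When we measure position with precision Δx, we necessarily introduce a momentum uncertainty:
Δp ≥ ℏ/(2Δx)
Δp_min = (1.055e-34 J·s) / (2 × 1.880e-09 m)
Δp_min = 2.805e-26 kg·m/s

The more precisely we measure position, the greater the momentum disturbance.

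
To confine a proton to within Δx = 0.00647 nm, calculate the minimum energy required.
123.921 meV

Localizing a particle requires giving it sufficient momentum uncertainty:

1. From uncertainty principle: Δp ≥ ℏ/(2Δx)
   Δp_min = (1.055e-34 J·s) / (2 × 6.470e-12 m)
   Δp_min = 8.150e-24 kg·m/s

2. This momentum uncertainty corresponds to kinetic energy:
   KE ≈ (Δp)²/(2m) = (8.150e-24)²/(2 × 1.673e-27 kg)
   KE = 1.985e-20 J = 123.921 meV

Tighter localization requires more energy.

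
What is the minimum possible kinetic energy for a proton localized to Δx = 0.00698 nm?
106.474 meV

Localizing a particle requires giving it sufficient momentum uncertainty:

1. From uncertainty principle: Δp ≥ ℏ/(2Δx)
   Δp_min = (1.055e-34 J·s) / (2 × 6.980e-12 m)
   Δp_min = 7.554e-24 kg·m/s

2. This momentum uncertainty corresponds to kinetic energy:
   KE ≈ (Δp)²/(2m) = (7.554e-24)²/(2 × 1.673e-27 kg)
   KE = 1.706e-20 J = 106.474 meV

Tighter localization requires more energy.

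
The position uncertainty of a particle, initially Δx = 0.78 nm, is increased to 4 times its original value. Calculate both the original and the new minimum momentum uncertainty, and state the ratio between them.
Original Δp_min = 6.760 × 10^-26 kg·m/s; new Δp'_min = 1.690 × 10^-26 kg·m/s; ratio Δp'_min/Δp_min = 1/4.

From the uncertainty principle ΔxΔp ≥ ℏ/2, the minimum momentum uncertainty is Δp_min = ℏ/(2Δx).

Original (Δx = 0.78 nm = 7.800e-10 m):
Δp_min = (1.055e-34 J·s)/(2 × 7.800e-10 m) = 6.760e-26 kg·m/s

When Δx → 4Δx:
Δp'_min = ℏ/(2 × 4Δx) = (1/4) × ℏ/(2Δx) = (1/4) × Δp_min
Δp'_min = 1/4 × 6.760e-26 kg·m/s = 1.690e-26 kg·m/s

Since Δp_min ∝ 1/Δx, when Δx is increased to 4 times its original value, Δp_min decreases to 1/4 of its original value.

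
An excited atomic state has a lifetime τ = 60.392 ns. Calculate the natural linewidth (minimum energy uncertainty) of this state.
5.449 neV

Using the energy-time uncertainty principle:
ΔEΔt ≥ ℏ/2

The lifetime τ represents the time uncertainty Δt.
The natural linewidth (minimum energy uncertainty) is:

ΔE = ℏ/(2τ)
ΔE = (1.055e-34 J·s) / (2 × 6.039e-08 s)
ΔE = 8.731e-28 J = 5.449 neV

This natural linewidth limits the precision of spectroscopic measurements.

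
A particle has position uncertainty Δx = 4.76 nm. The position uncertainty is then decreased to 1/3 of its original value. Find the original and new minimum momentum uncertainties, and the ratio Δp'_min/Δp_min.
Original Δp_min = 1.108 × 10^-26 kg·m/s; new Δp'_min = 3.323 × 10^-26 kg·m/s; ratio Δp'_min/Δp_min = 3.

From the uncertainty principle ΔxΔp ≥ ℏ/2, the minimum momentum uncertainty is Δp_min = ℏ/(2Δx).

Original (Δx = 4.76 nm = 4.760e-09 m):
Δp_min = (1.055e-34 J·s)/(2 × 4.760e-09 m) = 1.108e-26 kg·m/s

When Δx → (1/3)Δx:
Δp'_min = ℏ/(2 × (1/3)Δx) = 3 × ℏ/(2Δx) = 3 × Δp_min
Δp'_min = 3 × 1.108e-26 kg·m/s = 3.323e-26 kg·m/s

Since Δp_min ∝ 1/Δx, when Δx is decreased to 1/3 of its original value, Δp_min increases to 3 times its original value.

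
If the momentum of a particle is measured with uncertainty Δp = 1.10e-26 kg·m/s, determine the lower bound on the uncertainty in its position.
4.794 nm

Using the Heisenberg uncertainty principle:
ΔxΔp ≥ ℏ/2

The minimum uncertainty in position is:
Δx_min = ℏ/(2Δp)
Δx_min = (1.055e-34 J·s) / (2 × 1.100e-26 kg·m/s)
Δx_min = 4.794e-09 m = 4.794 nm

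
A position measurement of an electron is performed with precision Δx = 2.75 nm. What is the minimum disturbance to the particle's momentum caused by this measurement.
1.917 × 10^-26 kg·m/s

The uncertainty principle implies that measuring position disturbs momentum:
ΔxΔp ≥ ℏ/2

When we measure position with precision Δx, we necessarily introduce a momentum uncertainty:
Δp ≥ ℏ/(2Δx)
Δp_min = (1.055e-34 J·s) / (2 × 2.750e-09 m)
Δp_min = 1.917e-26 kg·m/s

The more precisely we measure position, the greater the momentum disturbance.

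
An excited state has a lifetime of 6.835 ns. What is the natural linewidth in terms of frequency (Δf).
11.643 MHz

Using the energy-time uncertainty principle and E = hf:
ΔEΔt ≥ ℏ/2
hΔf·Δt ≥ ℏ/2

The minimum frequency uncertainty is:
Δf = ℏ/(2hτ) = 1/(4πτ)
Δf = 1/(4π × 6.835e-09 s)
Δf = 1.164e+07 Hz = 11.643 MHz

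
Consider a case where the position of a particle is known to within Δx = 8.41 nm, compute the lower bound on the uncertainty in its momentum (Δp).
6.270 × 10^-27 kg·m/s

Using the Heisenberg uncertainty principle:
ΔxΔp ≥ ℏ/2

The minimum uncertainty in momentum is:
Δp_min = ℏ/(2Δx)
Δp_min = (1.055e-34 J·s) / (2 × 8.410e-09 m)
Δp_min = 6.270e-27 kg·m/s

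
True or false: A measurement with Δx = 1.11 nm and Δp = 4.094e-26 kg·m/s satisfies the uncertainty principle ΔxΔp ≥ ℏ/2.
No, it violates the uncertainty principle (impossible measurement).

Calculate the product ΔxΔp:
ΔxΔp = (1.110e-09 m) × (4.094e-26 kg·m/s)
ΔxΔp = 4.544e-35 J·s

Compare to the minimum allowed value ℏ/2:
ℏ/2 = 5.273e-35 J·s

Since ΔxΔp = 4.544e-35 J·s < 5.273e-35 J·s = ℏ/2,
the measurement violates the uncertainty principle.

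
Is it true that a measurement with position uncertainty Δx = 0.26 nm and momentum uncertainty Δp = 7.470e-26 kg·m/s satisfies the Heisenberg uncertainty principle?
No, it violates the uncertainty principle (impossible measurement).

Calculate the product ΔxΔp:
ΔxΔp = (2.600e-10 m) × (7.470e-26 kg·m/s)
ΔxΔp = 1.942e-35 J·s

Compare to the minimum allowed value ℏ/2:
ℏ/2 = 5.273e-35 J·s

Since ΔxΔp = 1.942e-35 J·s < 5.273e-35 J·s = ℏ/2,
the measurement violates the uncertainty principle.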